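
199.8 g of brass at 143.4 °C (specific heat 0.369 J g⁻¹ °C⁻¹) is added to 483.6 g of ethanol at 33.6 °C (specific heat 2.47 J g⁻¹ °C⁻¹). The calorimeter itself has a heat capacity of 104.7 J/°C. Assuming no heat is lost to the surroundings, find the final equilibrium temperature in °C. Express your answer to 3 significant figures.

Heat lost by brass = heat gained by ethanol + calorimeter.
(199.8)(0.369)(143.4 − T) = [(483.6)(2.47) + 104.7](T − 33.6)
73.7262 (143.4 − T) = 1299.192 (T − 33.6)
10572 − 73.7262 T = 1299.192 T − 43653
54225 = 1372.9182 T
T = 39.50 °C

T_f = 39.5 °C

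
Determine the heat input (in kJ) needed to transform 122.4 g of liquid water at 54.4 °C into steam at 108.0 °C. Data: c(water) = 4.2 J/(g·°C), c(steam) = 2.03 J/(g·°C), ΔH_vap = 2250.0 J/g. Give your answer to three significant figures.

q1 (heat water 54.4→100.0 °C): 122.4 × 4.2 × 45.6 = 23442 J
q2 (vaporize at 100 °C): 122.4 × 2250.0 = 275400 J
q3 (heat steam 100.0→108.0 °C): 122.4 × 2.03 × 8.0 = 1988 J
Total: 23442 + 275400 + 1988 = 300830 J = 301 kJ

q = 301 kJ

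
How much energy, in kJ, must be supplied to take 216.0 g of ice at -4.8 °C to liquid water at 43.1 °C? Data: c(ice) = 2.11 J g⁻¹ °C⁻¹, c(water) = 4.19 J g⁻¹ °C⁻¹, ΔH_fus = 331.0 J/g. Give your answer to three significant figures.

q = 113 kJ

q1 (heat ice -4.8→0.0 °C): 216.0 × 2.11 × 4.8 = 2188 J
q2 (melt at 0 °C): 216.0 × 331.0 = 71496 J
q3 (heat water 0.0→43.1 °C): 216.0 × 4.19 × 43.1 = 39007 J
Total: 2188 + 71496 + 39007 = 112691 J = 113 kJ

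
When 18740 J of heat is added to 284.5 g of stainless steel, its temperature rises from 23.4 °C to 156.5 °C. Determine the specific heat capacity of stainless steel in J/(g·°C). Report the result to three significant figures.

c = q / (m ΔT) = 18740 / (284.5 × 133.1)
c = 18740 / 37866.95 = 0.495 J/(g·°C)

c = 0.495 J/(g·°C)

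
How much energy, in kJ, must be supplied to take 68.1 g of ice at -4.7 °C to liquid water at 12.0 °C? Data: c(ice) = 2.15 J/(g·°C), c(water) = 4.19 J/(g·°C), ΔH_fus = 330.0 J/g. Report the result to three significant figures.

q1 (heat ice -4.7→0.0 °C): 68.1 × 2.15 × 4.7 = 688 J
q2 (melt at 0 °C): 68.1 × 330.0 = 22473 J
q3 (heat water 0.0→12.0 °C): 68.1 × 4.19 × 12.0 = 3424 J
Total: 688 + 22473 + 3424 = 26585 J = 26.6 kJ

q = 26.6 kJ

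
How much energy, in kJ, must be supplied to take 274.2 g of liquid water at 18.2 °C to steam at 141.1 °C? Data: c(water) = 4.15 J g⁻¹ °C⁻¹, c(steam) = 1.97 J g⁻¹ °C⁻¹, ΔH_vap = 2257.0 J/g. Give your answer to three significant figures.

q = 734 kJ

q1 (heat water 18.2→100.0 °C): 274.2 × 4.15 × 81.8 = 93083 J
q2 (vaporize at 100 °C): 274.2 × 2257.0 = 618869 J
q3 (heat steam 100.0→141.1 °C): 274.2 × 1.97 × 41.1 = 22201 J
Total: 93083 + 618869 + 22201 = 734153 J = 734 kJ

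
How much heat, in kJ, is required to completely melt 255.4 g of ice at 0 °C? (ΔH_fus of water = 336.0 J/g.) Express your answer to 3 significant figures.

q = 85.8 kJ

q = m × ΔH_fus = 255.4 × 336.0 = 85810 J = 85.8 kJ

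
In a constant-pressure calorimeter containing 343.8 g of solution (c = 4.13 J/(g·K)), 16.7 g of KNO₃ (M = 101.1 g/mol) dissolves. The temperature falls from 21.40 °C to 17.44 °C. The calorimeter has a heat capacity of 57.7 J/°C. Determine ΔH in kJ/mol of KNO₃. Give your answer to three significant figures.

|ΔT| = |17.44 − 21.40| = 3.96 °C
|q_surr| = (343.8 × 4.13 + 57.7) × 3.96 = 1477.594 × 3.96 = 5851 J
n(KNO₃) = 16.7 / 101.1 = 0.1652 mol
Temperature fell, so q_rxn = +|q_surr| = 5.851 kJ
ΔH = q_rxn / n = 35.42 kJ/mol

ΔH = 35.4 kJ/mol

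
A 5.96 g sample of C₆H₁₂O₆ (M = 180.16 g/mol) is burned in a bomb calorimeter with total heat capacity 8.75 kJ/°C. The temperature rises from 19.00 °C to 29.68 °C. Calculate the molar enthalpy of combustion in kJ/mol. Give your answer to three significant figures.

ΔH = -2820 kJ/mol

ΔT = 29.68 − 19.00 = 10.68 °C
q_cal = C_cal × ΔT = 8.75 × 10.68 = 93.45 kJ
n = 5.96 / 180.16 = 0.03308 mol
q_rxn = −q_cal = -93.45 kJ
ΔH = -93.45 / 0.03308 = -2824.97 kJ/mol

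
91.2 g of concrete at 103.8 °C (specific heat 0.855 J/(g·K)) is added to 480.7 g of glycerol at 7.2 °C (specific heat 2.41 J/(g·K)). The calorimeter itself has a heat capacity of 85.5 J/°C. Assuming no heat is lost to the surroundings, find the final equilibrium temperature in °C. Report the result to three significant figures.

T_f = 12.9 °C

Heat lost by concrete = heat gained by glycerol + calorimeter.
(91.2)(0.855)(103.8 − T) = [(480.7)(2.41) + 85.5](T − 7.2)
77.976 (103.8 − T) = 1243.987 (T − 7.2)
8093.9 − 77.976 T = 1243.987 T − 8956.7
17050.6 = 1321.963 T
T = 12.90 °C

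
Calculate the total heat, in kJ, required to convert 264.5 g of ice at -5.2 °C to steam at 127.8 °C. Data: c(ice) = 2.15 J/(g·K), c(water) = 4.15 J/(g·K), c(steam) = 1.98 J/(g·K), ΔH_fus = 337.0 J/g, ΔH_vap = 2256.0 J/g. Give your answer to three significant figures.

q1 (heat ice -5.2→0.0 °C): 264.5 × 2.15 × 5.2 = 2957 J
q2 (melt at 0 °C): 264.5 × 337.0 = 89137 J
q3 (heat water 0.0→100.0 °C): 264.5 × 4.15 × 100.0 = 109768 J
q4 (vaporize at 100 °C): 264.5 × 2256.0 = 596712 J
q5 (heat steam 100.0→127.8 °C): 264.5 × 1.98 × 27.8 = 14559 J
Total: 2957 + 89137 + 109768 + 596712 + 14559 = 813133 J = 813 kJ

q = 813 kJ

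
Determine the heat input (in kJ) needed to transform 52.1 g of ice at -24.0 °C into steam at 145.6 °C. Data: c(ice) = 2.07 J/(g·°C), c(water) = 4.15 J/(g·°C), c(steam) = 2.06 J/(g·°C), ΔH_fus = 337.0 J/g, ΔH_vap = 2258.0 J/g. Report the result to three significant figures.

q = 164 kJ

q1 (heat ice -24.0→0.0 °C): 52.1 × 2.07 × 24.0 = 2588 J
q2 (melt at 0 °C): 52.1 × 337.0 = 17558 J
q3 (heat water 0.0→100.0 °C): 52.1 × 4.15 × 100.0 = 21622 J
q4 (vaporize at 100 °C): 52.1 × 2258.0 = 117642 J
q5 (heat steam 100.0→145.6 °C): 52.1 × 2.06 × 45.6 = 4894 J
Total: 2588 + 17558 + 21622 + 117642 + 4894 = 164304 J = 164 kJ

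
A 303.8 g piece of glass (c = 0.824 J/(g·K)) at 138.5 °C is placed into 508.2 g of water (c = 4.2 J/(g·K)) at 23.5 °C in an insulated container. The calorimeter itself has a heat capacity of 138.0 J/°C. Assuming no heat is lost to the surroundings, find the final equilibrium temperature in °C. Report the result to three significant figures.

Heat lost by glass = heat gained by water + calorimeter.
(303.8)(0.824)(138.5 − T) = [(508.2)(4.2) + 138.0](T − 23.5)
250.3312 (138.5 − T) = 2272.44 (T − 23.5)
34671 − 250.3312 T = 2272.44 T − 53402
88073 = 2522.7712 T
T = 34.91 °C

T_f = 34.9 °C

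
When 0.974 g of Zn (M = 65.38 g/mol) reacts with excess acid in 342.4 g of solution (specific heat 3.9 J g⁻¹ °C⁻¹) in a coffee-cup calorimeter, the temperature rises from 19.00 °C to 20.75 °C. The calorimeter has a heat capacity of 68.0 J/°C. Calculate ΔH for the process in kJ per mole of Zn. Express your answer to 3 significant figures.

|ΔT| = |20.75 − 19.00| = 1.75 °C
|q_surr| = (342.4 × 3.9 + 68.0) × 1.75 = 1403.36 × 1.75 = 2456 J
n(Zn) = 0.974 / 65.38 = 0.01490 mol
Temperature rose, so q_rxn = −|q_surr| = -2.456 kJ
ΔH = q_rxn / n = -164.8 kJ/mol

ΔH = -165 kJ/mol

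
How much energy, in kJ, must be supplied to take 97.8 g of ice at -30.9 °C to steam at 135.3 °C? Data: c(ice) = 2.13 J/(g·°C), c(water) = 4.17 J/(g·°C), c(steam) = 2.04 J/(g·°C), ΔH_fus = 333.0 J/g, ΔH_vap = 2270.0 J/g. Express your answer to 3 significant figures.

q1 (heat ice -30.9→0.0 °C): 97.8 × 2.13 × 30.9 = 6437 J
q2 (melt at 0 °C): 97.8 × 333.0 = 32567 J
q3 (heat water 0.0→100.0 °C): 97.8 × 4.17 × 100.0 = 40783 J
q4 (vaporize at 100 °C): 97.8 × 2270.0 = 222006 J
q5 (heat steam 100.0→135.3 °C): 97.8 × 2.04 × 35.3 = 7043 J
Total: 6437 + 32567 + 40783 + 222006 + 7043 = 308836 J = 309 kJ

q = 309 kJ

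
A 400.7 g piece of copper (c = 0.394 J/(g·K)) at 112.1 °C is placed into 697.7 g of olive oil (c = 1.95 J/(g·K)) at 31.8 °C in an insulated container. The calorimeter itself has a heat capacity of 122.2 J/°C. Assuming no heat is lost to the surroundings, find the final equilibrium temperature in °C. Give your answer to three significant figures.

Heat lost by copper = heat gained by olive oil + calorimeter.
(400.7)(0.394)(112.1 − T) = [(697.7)(1.95) + 122.2](T − 31.8)
157.8758 (112.1 − T) = 1482.715 (T − 31.8)
17698 − 157.8758 T = 1482.715 T − 47150
64848 = 1640.5908 T
T = 39.53 °C

T_f = 39.5 °C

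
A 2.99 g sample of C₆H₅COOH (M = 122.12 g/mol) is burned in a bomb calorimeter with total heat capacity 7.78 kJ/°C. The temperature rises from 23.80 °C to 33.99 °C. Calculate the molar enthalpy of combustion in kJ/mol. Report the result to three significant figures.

ΔT = 33.99 − 23.80 = 10.19 °C
q_cal = C_cal × ΔT = 7.78 × 10.19 = 79.2782 kJ
n = 2.99 / 122.12 = 0.02448 mol
q_rxn = −q_cal = -79.2782 kJ
ΔH = -79.2782 / 0.02448 = -3238 kJ/mol

ΔH = -3240 kJ/mol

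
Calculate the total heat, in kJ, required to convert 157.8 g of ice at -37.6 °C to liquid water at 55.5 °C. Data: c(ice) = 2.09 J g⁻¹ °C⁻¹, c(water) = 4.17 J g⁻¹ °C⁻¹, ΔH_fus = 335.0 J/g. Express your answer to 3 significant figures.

q = 102 kJ

q1 (heat ice -37.6→0.0 °C): 157.8 × 2.09 × 37.6 = 12401 J
q2 (melt at 0 °C): 157.8 × 335.0 = 52863 J
q3 (heat water 0.0→55.5 °C): 157.8 × 4.17 × 55.5 = 36520 J
Total: 12401 + 52863 + 36520 = 101784 J = 102 kJ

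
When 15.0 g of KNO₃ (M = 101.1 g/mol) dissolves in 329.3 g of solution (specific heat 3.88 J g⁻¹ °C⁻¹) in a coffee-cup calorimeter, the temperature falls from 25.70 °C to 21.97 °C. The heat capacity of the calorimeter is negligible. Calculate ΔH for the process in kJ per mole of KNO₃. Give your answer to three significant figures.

|ΔT| = |21.97 − 25.70| = 3.73 °C
|q_surr| = (329.3 × 3.88) × 3.73 = 1277.684 × 3.73 = 4766 J
n(KNO₃) = 15.0 / 101.1 = 0.1484 mol
Temperature fell, so q_rxn = +|q_surr| = 4.766 kJ
ΔH = q_rxn / n = 32.12 kJ/mol

ΔH = 32.1 kJ/mol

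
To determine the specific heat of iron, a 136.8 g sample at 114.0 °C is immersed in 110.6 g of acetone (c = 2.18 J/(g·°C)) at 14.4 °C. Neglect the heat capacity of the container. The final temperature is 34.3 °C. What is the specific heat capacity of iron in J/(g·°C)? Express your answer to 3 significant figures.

q_gained = (110.6 × 2.18) × (34.3 − 14.4) = 4798 J
q_lost = 136.8 × c × (114.0 − 34.3) = 10902.96 c
Set equal: c = 4798 / 10902.96 = 0.440 J/(g·°C)

c = 0.440 J/(g·°C)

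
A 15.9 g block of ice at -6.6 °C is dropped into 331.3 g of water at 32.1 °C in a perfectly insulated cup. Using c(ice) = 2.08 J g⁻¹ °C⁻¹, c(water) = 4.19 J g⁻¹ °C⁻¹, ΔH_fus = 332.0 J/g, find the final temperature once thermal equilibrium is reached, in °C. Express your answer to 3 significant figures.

Heat to bring ice to 0 °C and melt it: q₁ = 15.9×2.08×6.6 + 15.9×332.0 = 5497.1 J
Heat the water can supply cooling to 0 °C: 331.3×4.19×32.1 = 44559.5 J > q₁, so all ice melts.
Energy balance: 331.3×4.19×(32.1 − T) = 5497.1 + 15.9×4.19×(T − 0)
1388.147(32.1 − T) = 5497.1 + 66.621 T
44559.5 − 5497.1 = 1454.768 T
T = 39062.4 / 1454.768 = 26.85 °C

T_f = 26.9 °C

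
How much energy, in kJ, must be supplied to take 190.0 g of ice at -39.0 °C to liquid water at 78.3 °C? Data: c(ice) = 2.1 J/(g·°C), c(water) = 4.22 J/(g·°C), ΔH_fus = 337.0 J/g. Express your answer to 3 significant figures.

q = 142 kJ

q1 (heat ice -39.0→0.0 °C): 190.0 × 2.1 × 39.0 = 15561 J
q2 (melt at 0 °C): 190.0 × 337.0 = 64030 J
q3 (heat water 0.0→78.3 °C): 190.0 × 4.22 × 78.3 = 62781 J
Total: 15561 + 64030 + 62781 = 142372 J = 142 kJ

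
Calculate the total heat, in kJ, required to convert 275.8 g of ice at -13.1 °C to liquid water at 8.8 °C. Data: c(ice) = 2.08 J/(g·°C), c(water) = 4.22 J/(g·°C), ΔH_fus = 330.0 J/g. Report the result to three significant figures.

q1 (heat ice -13.1→0.0 °C): 275.8 × 2.08 × 13.1 = 7515 J
q2 (melt at 0 °C): 275.8 × 330.0 = 91014 J
q3 (heat water 0.0→8.8 °C): 275.8 × 4.22 × 8.8 = 10242 J
Total: 7515 + 91014 + 10242 = 108771 J = 109 kJ

q = 109 kJ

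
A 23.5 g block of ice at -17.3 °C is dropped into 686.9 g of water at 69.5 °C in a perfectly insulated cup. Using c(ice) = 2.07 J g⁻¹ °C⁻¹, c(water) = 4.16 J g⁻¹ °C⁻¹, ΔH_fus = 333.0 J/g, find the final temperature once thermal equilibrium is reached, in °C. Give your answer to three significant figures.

T_f = 64.3 °C

Heat to bring ice to 0 °C and melt it: q₁ = 23.5×2.07×17.3 + 23.5×333.0 = 8667.1 J
Heat the water can supply cooling to 0 °C: 686.9×4.16×69.5 = 198597 J > q₁, so all ice melts.
Energy balance: 686.9×4.16×(69.5 − T) = 8667.1 + 23.5×4.16×(T − 0)
2857.504(69.5 − T) = 8667.1 + 97.76 T
198597 − 8667.1 = 2955.264 T
T = 189929.9 / 2955.264 = 64.27 °C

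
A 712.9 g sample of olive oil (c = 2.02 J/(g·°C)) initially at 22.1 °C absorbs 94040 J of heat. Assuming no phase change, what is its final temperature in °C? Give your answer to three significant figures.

ΔT = q / (m c) = 94040 / (712.9 × 2.02) = 65.30 °C
T_f = 22.1 + 65.30 = 87.40 °C

T_f = 87.4 °C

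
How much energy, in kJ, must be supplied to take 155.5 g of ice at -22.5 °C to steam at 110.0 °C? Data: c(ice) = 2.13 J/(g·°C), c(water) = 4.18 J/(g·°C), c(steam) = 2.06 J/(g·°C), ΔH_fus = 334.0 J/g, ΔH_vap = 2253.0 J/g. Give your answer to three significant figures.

q = 478 kJ

q1 (heat ice -22.5→0.0 °C): 155.5 × 2.13 × 22.5 = 7452 J
q2 (melt at 0 °C): 155.5 × 334.0 = 51937 J
q3 (heat water 0.0→100.0 °C): 155.5 × 4.18 × 100.0 = 64999 J
q4 (vaporize at 100 °C): 155.5 × 2253.0 = 350342 J
q5 (heat steam 100.0→110.0 °C): 155.5 × 2.06 × 10.0 = 3203 J
Total: 7452 + 51937 + 64999 + 350342 + 3203 = 477933 J = 478 kJ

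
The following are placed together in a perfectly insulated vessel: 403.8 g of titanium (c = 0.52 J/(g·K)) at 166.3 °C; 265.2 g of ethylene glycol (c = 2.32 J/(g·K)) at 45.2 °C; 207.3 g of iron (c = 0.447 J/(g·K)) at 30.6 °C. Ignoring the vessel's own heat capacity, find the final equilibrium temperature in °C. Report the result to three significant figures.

T_f = 71.4 °C

Σ mᵢcᵢ(T − Tᵢ) = 0  ⇒  T = Σ mᵢcᵢTᵢ / Σ mᵢcᵢ
Σ mᵢcᵢ = 403.8×0.52 + 265.2×2.32 + 207.3×0.447 = 917.9031
Σ mᵢcᵢTᵢ = 209.976×166.3 + 615.264×45.2 + 92.6631×30.6 = 65564
T = 65564 / 917.9031 = 71.43 °C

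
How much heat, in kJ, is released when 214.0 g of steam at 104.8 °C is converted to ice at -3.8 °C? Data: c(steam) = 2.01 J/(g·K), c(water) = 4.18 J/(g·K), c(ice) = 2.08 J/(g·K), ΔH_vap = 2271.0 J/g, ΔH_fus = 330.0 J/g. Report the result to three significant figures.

q1 (cool steam 104.8→100 °C): 214.0 × 2.01 × 4.8 = 2065 J
q2 (condense at 100 °C): 214.0 × 2271.0 = 485994 J
q3 (cool water 100→0 °C): 214.0 × 4.18 × 100.0 = 89452 J
q4 (freeze at 0 °C): 214.0 × 330.0 = 70620 J
q5 (cool ice 0→-3.8 °C): 214.0 × 2.08 × 3.8 = 1691 J
Total: 2065 + 485994 + 89452 + 70620 + 1691 = 649822 J = 650 kJ

q = 650 kJ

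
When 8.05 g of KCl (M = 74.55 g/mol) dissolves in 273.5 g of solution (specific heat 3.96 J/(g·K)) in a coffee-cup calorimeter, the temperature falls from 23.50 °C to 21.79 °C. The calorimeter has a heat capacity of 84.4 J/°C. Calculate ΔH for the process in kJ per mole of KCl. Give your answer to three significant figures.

|ΔT| = |21.79 − 23.50| = 1.71 °C
|q_surr| = (273.5 × 3.96 + 84.4) × 1.71 = 1167.46 × 1.71 = 1996 J
n(KCl) = 8.05 / 74.55 = 0.1080 mol
Temperature fell, so q_rxn = +|q_surr| = 1.996 kJ
ΔH = q_rxn / n = 18.48 kJ/mol

ΔH = 18.5 kJ/mol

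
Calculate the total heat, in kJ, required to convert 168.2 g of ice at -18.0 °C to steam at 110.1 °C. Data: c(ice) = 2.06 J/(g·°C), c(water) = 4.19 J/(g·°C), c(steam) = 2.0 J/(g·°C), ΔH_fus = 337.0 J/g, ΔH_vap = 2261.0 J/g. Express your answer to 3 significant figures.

q1 (heat ice -18.0→0.0 °C): 168.2 × 2.06 × 18.0 = 6237 J
q2 (melt at 0 °C): 168.2 × 337.0 = 56683 J
q3 (heat water 0.0→100.0 °C): 168.2 × 4.19 × 100.0 = 70476 J
q4 (vaporize at 100 °C): 168.2 × 2261.0 = 380300 J
q5 (heat steam 100.0→110.1 °C): 168.2 × 2.0 × 10.1 = 3398 J
Total: 6237 + 56683 + 70476 + 380300 + 3398 = 517094 J = 517 kJ

q = 517 kJ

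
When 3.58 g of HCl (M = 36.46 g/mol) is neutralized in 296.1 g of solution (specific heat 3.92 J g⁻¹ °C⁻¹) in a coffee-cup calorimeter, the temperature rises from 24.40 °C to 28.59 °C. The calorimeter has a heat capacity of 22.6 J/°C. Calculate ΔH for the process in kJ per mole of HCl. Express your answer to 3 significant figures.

ΔH = -50.5 kJ/mol

|ΔT| = |28.59 − 24.40| = 4.19 °C
|q_surr| = (296.1 × 3.92 + 22.6) × 4.19 = 1183.312 × 4.19 = 4958 J
n(HCl) = 3.58 / 36.46 = 0.09819 mol
Temperature rose, so q_rxn = −|q_surr| = -4.958 kJ
ΔH = q_rxn / n = -50.49 kJ/mol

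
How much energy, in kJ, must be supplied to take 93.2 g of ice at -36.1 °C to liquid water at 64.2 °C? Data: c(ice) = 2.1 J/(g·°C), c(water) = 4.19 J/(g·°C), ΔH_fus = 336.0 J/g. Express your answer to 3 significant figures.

q = 63.5 kJ

q1 (heat ice -36.1→0.0 °C): 93.2 × 2.1 × 36.1 = 7065 J
q2 (melt at 0 °C): 93.2 × 336.0 = 31315 J
q3 (heat water 0.0→64.2 °C): 93.2 × 4.19 × 64.2 = 25071 J
Total: 7065 + 31315 + 25071 = 63451 J = 63.5 kJ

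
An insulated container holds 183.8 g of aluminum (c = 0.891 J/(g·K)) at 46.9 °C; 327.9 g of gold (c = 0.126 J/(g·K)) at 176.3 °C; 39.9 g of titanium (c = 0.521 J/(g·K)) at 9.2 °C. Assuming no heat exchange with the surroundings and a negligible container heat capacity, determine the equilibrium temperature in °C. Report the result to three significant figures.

T_f = 67.1 °C

Σ mᵢcᵢ(T − Tᵢ) = 0  ⇒  T = Σ mᵢcᵢTᵢ / Σ mᵢcᵢ
Σ mᵢcᵢ = 183.8×0.891 + 327.9×0.126 + 39.9×0.521 = 225.8691
Σ mᵢcᵢTᵢ = 163.7658×46.9 + 41.3154×176.3 + 20.7879×9.2 = 15156
T = 15156 / 225.8691 = 67.10 °C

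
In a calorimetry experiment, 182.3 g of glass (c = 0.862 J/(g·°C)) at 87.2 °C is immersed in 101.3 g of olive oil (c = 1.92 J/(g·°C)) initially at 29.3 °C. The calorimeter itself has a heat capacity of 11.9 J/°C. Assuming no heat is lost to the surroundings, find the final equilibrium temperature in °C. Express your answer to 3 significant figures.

Heat lost by glass = heat gained by olive oil + calorimeter.
(182.3)(0.862)(87.2 − T) = [(101.3)(1.92) + 11.9](T − 29.3)
157.1426 (87.2 − T) = 206.396 (T − 29.3)
13703 − 157.1426 T = 206.396 T − 6047.4
19750.4 = 363.5386 T
T = 54.33 °C

T_f = 54.3 °C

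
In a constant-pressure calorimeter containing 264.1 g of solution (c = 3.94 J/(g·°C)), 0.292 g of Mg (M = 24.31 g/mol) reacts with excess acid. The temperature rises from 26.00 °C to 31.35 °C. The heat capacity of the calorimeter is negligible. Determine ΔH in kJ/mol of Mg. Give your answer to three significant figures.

|ΔT| = |31.35 − 26.00| = 5.35 °C
|q_surr| = (264.1 × 3.94) × 5.35 = 1040.554 × 5.35 = 5567.0 J
n(Mg) = 0.292 / 24.31 = 0.012012 mol
Temperature rose, so q_rxn = −|q_surr| = -5.5670 kJ
ΔH = q_rxn / n = -463.45 kJ/mol

ΔH = -463 kJ/mol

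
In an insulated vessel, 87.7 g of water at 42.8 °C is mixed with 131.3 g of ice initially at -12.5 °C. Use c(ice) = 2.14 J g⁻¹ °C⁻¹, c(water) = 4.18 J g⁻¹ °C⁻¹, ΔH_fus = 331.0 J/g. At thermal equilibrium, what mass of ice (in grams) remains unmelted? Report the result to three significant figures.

m_ice remaining = 94.5 g

Heat to warm all ice to 0 °C: 131.3×2.14×12.5 = 3512.3 J
Heat released by water cooling to 0 °C: 87.7×4.18×42.8 = 15690 J
15690 J < 3512.3 + 131.3×331.0 = 46972.6 J, so not all ice melts; final T = 0 °C.
Heat left for melting: 15690 − 3512.3 = 12177.7 J
Mass melted = 12177.7 / 331.0 = 36.79 g
Ice remaining = 131.3 − 36.79 = 94.51 g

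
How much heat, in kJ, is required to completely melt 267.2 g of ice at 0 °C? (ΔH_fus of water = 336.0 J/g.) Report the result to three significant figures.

q = 89.8 kJ

q = m × ΔH_fus = 267.2 × 336.0 = 89780 J = 89.8 kJ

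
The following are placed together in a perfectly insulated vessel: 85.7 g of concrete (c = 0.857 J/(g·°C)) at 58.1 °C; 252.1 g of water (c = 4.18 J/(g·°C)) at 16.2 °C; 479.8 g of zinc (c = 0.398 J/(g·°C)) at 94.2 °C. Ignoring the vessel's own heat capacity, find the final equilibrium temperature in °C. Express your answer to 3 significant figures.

Σ mᵢcᵢ(T − Tᵢ) = 0  ⇒  T = Σ mᵢcᵢTᵢ / Σ mᵢcᵢ
Σ mᵢcᵢ = 85.7×0.857 + 252.1×4.18 + 479.8×0.398 = 1318.1833
Σ mᵢcᵢTᵢ = 73.4449×58.1 + 1053.778×16.2 + 190.9604×94.2 = 39327
T = 39327 / 1318.1833 = 29.83 °C

T_f = 29.8 °C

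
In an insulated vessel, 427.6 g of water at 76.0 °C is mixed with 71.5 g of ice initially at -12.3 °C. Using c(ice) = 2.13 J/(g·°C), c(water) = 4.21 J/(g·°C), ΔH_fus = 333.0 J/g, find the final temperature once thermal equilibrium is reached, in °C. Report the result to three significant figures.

T_f = 52.9 °C

Heat to bring ice to 0 °C and melt it: q₁ = 71.5×2.13×12.3 + 71.5×333.0 = 25683 J
Heat the water can supply cooling to 0 °C: 427.6×4.21×76.0 = 136815 J > q₁, so all ice melts.
Energy balance: 427.6×4.21×(76.0 − T) = 25683 + 71.5×4.21×(T − 0)
1800.196(76.0 − T) = 25683 + 301.015 T
136815 − 25683 = 2101.211 T
T = 111132 / 2101.211 = 52.89 °C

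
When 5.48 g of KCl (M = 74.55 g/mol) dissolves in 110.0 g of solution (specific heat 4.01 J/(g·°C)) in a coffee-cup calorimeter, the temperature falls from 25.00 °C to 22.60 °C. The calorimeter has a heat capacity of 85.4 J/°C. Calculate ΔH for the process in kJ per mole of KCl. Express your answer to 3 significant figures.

|ΔT| = |22.60 − 25.00| = 2.40 °C
|q_surr| = (110.0 × 4.01 + 85.4) × 2.40 = 526.5 × 2.40 = 1264 J
n(KCl) = 5.48 / 74.55 = 0.07351 mol
Temperature fell, so q_rxn = +|q_surr| = 1.264 kJ
ΔH = q_rxn / n = 17.19 kJ/mol

ΔH = 17.2 kJ/mol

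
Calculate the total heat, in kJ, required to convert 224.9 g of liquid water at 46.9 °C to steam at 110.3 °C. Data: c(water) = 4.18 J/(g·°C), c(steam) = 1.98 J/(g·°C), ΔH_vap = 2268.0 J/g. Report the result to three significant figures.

q1 (heat water 46.9→100.0 °C): 224.9 × 4.18 × 53.1 = 49918 J
q2 (vaporize at 100 °C): 224.9 × 2268.0 = 510073 J
q3 (heat steam 100.0→110.3 °C): 224.9 × 1.98 × 10.3 = 4587 J
Total: 49918 + 510073 + 4587 = 564578 J = 565 kJ

q = 565 kJ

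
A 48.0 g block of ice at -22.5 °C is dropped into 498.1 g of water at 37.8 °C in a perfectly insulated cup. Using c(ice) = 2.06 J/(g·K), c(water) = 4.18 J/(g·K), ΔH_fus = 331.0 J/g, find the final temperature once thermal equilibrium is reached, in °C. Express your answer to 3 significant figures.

Heat to bring ice to 0 °C and melt it: q₁ = 48.0×2.06×22.5 + 48.0×331.0 = 18113 J
Heat the water can supply cooling to 0 °C: 498.1×4.18×37.8 = 78701.8 J > q₁, so all ice melts.
Energy balance: 498.1×4.18×(37.8 − T) = 18113 + 48.0×4.18×(T − 0)
2082.058(37.8 − T) = 18113 + 200.64 T
78701.8 − 18113 = 2282.698 T
T = 60588.8 / 2282.698 = 26.54 °C

T_f = 26.5 °C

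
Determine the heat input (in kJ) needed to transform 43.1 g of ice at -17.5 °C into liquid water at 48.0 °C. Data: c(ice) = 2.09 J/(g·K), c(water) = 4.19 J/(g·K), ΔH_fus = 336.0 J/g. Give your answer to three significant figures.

q1 (heat ice -17.5→0.0 °C): 43.1 × 2.09 × 17.5 = 1576 J
q2 (melt at 0 °C): 43.1 × 336.0 = 14482 J
q3 (heat water 0.0→48.0 °C): 43.1 × 4.19 × 48.0 = 8668 J
Total: 1576 + 14482 + 8668 = 24726 J = 24.7 kJ

q = 24.7 kJ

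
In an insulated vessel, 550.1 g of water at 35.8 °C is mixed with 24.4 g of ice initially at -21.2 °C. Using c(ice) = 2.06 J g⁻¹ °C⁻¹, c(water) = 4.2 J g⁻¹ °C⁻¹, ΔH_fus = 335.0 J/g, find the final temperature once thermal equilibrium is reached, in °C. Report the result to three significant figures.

T_f = 30.5 °C

Heat to bring ice to 0 °C and melt it: q₁ = 24.4×2.06×21.2 + 24.4×335.0 = 9239.6 J
Heat the water can supply cooling to 0 °C: 550.1×4.2×35.8 = 82713.0 J > q₁, so all ice melts.
Energy balance: 550.1×4.2×(35.8 − T) = 9239.6 + 24.4×4.2×(T − 0)
2310.42(35.8 − T) = 9239.6 + 102.48 T
82713.0 − 9239.6 = 2412.90 T
T = 73473.4 / 2412.90 = 30.45 °C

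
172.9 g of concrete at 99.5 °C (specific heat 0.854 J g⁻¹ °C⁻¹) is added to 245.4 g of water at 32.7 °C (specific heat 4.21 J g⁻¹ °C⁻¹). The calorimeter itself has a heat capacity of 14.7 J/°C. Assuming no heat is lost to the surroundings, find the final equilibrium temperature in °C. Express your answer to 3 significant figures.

T_f = 41.0 °C

Heat lost by concrete = heat gained by water + calorimeter.
(172.9)(0.854)(99.5 − T) = [(245.4)(4.21) + 14.7](T − 32.7)
147.6566 (99.5 − T) = 1047.834 (T − 32.7)
14692 − 147.6566 T = 1047.834 T − 34264
48956 = 1195.4906 T
T = 40.95 °C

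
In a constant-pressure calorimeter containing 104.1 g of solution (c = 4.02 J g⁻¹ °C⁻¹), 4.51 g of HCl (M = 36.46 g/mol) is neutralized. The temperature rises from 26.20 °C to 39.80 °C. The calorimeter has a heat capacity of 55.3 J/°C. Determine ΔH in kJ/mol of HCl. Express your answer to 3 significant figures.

|ΔT| = |39.80 − 26.20| = 13.60 °C
|q_surr| = (104.1 × 4.02 + 55.3) × 13.60 = 473.782 × 13.60 = 6443 J
n(HCl) = 4.51 / 36.46 = 0.1237 mol
Temperature rose, so q_rxn = −|q_surr| = -6.443 kJ
ΔH = q_rxn / n = -52.09 kJ/mol

ΔH = -52.1 kJ/mol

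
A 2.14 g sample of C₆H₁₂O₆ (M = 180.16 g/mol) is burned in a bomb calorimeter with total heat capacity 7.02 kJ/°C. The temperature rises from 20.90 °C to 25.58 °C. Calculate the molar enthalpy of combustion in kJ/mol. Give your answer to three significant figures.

ΔH = -2770 kJ/mol

ΔT = 25.58 − 20.90 = 4.68 °C
q_cal = C_cal × ΔT = 7.02 × 4.68 = 32.8536 kJ
n = 2.14 / 180.16 = 0.01188 mol
q_rxn = −q_cal = -32.8536 kJ
ΔH = -32.8536 / 0.01188 = -2765 kJ/mol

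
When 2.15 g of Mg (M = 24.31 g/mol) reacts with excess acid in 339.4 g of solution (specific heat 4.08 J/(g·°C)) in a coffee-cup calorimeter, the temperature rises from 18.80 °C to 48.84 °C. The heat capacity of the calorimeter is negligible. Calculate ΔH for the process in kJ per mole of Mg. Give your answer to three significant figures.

|ΔT| = |48.84 − 18.80| = 30.04 °C
|q_surr| = (339.4 × 4.08) × 30.04 = 1384.752 × 30.04 = 41600 J
n(Mg) = 2.15 / 24.31 = 0.08844 mol
Temperature rose, so q_rxn = −|q_surr| = -41.60 kJ
ΔH = q_rxn / n = -470.4 kJ/mol

ΔH = -470 kJ/mol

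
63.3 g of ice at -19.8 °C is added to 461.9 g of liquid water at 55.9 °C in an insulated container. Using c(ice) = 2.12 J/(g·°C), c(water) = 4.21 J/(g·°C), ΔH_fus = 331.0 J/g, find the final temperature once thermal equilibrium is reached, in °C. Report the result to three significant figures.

T_f = 38.5 °C

Heat to bring ice to 0 °C and melt it: q₁ = 63.3×2.12×19.8 + 63.3×331.0 = 23609 J
Heat the water can supply cooling to 0 °C: 461.9×4.21×55.9 = 108703 J > q₁, so all ice melts.
Energy balance: 461.9×4.21×(55.9 − T) = 23609 + 63.3×4.21×(T − 0)
1944.599(55.9 − T) = 23609 + 266.493 T
108703 − 23609 = 2211.092 T
T = 85094 / 2211.092 = 38.49 °C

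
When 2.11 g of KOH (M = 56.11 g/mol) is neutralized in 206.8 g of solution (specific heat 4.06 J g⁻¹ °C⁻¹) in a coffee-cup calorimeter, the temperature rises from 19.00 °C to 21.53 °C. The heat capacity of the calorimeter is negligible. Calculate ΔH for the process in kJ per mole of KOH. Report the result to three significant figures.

ΔH = -56.5 kJ/mol

|ΔT| = |21.53 − 19.00| = 2.53 °C
|q_surr| = (206.8 × 4.06) × 2.53 = 839.608 × 2.53 = 2124 J
n(KOH) = 2.11 / 56.11 = 0.03760 mol
Temperature rose, so q_rxn = −|q_surr| = -2.124 kJ
ΔH = q_rxn / n = -56.49 kJ/mol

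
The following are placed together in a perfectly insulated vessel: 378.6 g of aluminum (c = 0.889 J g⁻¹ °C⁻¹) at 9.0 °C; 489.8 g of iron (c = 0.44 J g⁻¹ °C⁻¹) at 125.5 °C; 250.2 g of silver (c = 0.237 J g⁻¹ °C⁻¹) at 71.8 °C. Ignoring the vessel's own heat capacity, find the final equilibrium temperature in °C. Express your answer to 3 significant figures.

Σ mᵢcᵢ(T − Tᵢ) = 0  ⇒  T = Σ mᵢcᵢTᵢ / Σ mᵢcᵢ
Σ mᵢcᵢ = 378.6×0.889 + 489.8×0.44 + 250.2×0.237 = 611.3848
Σ mᵢcᵢTᵢ = 336.5754×9.0 + 215.512×125.5 + 59.2974×71.8 = 34333
T = 34333 / 611.3848 = 56.16 °C

T_f = 56.2 °C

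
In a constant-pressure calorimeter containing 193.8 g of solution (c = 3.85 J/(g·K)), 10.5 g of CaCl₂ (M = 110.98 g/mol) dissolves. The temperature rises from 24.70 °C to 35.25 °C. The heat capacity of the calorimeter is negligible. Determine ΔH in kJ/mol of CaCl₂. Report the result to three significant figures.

ΔH = -83.2 kJ/mol

|ΔT| = |35.25 − 24.70| = 10.55 °C
|q_surr| = (193.8 × 3.85) × 10.55 = 746.13 × 10.55 = 7872 J
n(CaCl₂) = 10.5 / 110.98 = 0.09461 mol
Temperature rose, so q_rxn = −|q_surr| = -7.872 kJ
ΔH = q_rxn / n = -83.20 kJ/mol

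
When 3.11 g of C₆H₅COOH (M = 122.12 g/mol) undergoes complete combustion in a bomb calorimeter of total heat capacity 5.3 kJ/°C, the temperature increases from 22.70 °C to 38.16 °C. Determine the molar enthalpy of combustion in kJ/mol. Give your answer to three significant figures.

ΔT = 38.16 − 22.70 = 15.46 °C
q_cal = C_cal × ΔT = 5.3 × 15.46 = 81.938 kJ
n = 3.11 / 122.12 = 0.02547 mol
q_rxn = −q_cal = -81.938 kJ
ΔH = -81.938 / 0.02547 = -3217 kJ/mol

ΔH = -3220 kJ/mol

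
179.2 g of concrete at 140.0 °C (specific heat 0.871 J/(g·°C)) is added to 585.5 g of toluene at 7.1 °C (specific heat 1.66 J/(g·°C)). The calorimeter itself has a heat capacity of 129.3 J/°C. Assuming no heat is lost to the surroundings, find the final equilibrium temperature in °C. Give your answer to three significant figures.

T_f = 23.6 °C

Heat lost by concrete = heat gained by toluene + calorimeter.
(179.2)(0.871)(140.0 − T) = [(585.5)(1.66) + 129.3](T − 7.1)
156.0832 (140.0 − T) = 1101.23 (T − 7.1)
21852 − 156.0832 T = 1101.23 T − 7818.7
29670.7 = 1257.3132 T
T = 23.60 °C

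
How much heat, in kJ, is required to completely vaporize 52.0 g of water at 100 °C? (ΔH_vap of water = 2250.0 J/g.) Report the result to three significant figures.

q = 117 kJ

q = m × ΔH_vap = 52.0 × 2250.0 = 117000 J = 117 kJ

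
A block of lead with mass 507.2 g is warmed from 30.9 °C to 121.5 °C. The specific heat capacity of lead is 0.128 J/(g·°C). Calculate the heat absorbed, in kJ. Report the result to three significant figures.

q = m c ΔT = 507.2 × 0.128 × (121.5 − 30.9)
q = 507.2 × 0.128 × 90.6 = 5882 J = 5.88 kJ

q = 5.88 kJ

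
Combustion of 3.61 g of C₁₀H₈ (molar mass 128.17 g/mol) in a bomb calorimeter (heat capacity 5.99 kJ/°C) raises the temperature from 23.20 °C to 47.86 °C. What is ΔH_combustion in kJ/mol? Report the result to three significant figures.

ΔH = -5240 kJ/mol

ΔT = 47.86 − 23.20 = 24.66 °C
q_cal = C_cal × ΔT = 5.99 × 24.66 = 147.7134 kJ
n = 3.61 / 128.17 = 0.02817 mol
q_rxn = −q_cal = -147.7134 kJ
ΔH = -147.7134 / 0.02817 = -5244 kJ/mol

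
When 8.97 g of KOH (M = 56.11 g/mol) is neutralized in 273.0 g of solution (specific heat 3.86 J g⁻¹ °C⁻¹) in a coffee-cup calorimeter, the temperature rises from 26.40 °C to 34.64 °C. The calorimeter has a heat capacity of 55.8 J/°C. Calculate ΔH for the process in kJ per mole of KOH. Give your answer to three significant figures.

ΔH = -57.2 kJ/mol

|ΔT| = |34.64 − 26.40| = 8.24 °C
|q_surr| = (273.0 × 3.86 + 55.8) × 8.24 = 1109.58 × 8.24 = 9143 J
n(KOH) = 8.97 / 56.11 = 0.1599 mol
Temperature rose, so q_rxn = −|q_surr| = -9.143 kJ
ΔH = q_rxn / n = -57.18 kJ/mol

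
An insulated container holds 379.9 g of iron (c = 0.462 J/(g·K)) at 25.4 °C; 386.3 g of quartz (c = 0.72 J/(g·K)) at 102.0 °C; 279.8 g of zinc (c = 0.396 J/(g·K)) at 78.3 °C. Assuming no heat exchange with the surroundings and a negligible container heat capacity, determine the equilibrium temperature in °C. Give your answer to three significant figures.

Σ mᵢcᵢ(T − Tᵢ) = 0  ⇒  T = Σ mᵢcᵢTᵢ / Σ mᵢcᵢ
Σ mᵢcᵢ = 379.9×0.462 + 386.3×0.72 + 279.8×0.396 = 564.4506
Σ mᵢcᵢTᵢ = 175.5138×25.4 + 278.136×102.0 + 110.8008×78.3 = 41504
T = 41504 / 564.4506 = 73.53 °C

T_f = 73.5 °C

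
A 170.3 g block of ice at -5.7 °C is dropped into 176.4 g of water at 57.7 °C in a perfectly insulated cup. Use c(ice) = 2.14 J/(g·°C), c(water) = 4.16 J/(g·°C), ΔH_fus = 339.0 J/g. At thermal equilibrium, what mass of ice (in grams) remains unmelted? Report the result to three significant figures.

Heat to warm all ice to 0 °C: 170.3×2.14×5.7 = 2077.3 J
Heat released by water cooling to 0 °C: 176.4×4.16×57.7 = 42342 J
42342 J < 2077.3 + 170.3×339.0 = 59809.0 J, so not all ice melts; final T = 0 °C.
Heat left for melting: 42342 − 2077.3 = 40264.7 J
Mass melted = 40264.7 / 339.0 = 118.8 g
Ice remaining = 170.3 − 118.8 = 51.5 g

m_ice remaining = 51.5 g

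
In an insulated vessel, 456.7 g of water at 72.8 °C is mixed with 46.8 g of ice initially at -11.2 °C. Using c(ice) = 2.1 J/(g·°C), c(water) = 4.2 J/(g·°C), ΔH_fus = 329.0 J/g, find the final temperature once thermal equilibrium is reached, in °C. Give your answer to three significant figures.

Heat to bring ice to 0 °C and melt it: q₁ = 46.8×2.1×11.2 + 46.8×329.0 = 16498 J
Heat the water can supply cooling to 0 °C: 456.7×4.2×72.8 = 139641 J > q₁, so all ice melts.
Energy balance: 456.7×4.2×(72.8 − T) = 16498 + 46.8×4.2×(T − 0)
1918.14(72.8 − T) = 16498 + 196.56 T
139641 − 16498 = 2114.70 T
T = 123143 / 2114.70 = 58.23 °C

T_f = 58.2 °C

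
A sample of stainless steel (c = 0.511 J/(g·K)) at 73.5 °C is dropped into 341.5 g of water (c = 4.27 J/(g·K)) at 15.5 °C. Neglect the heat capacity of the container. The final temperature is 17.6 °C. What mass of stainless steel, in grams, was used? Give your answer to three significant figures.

q_gained = (341.5 × 4.27) × (17.6 − 15.5) = 3062 J
q_lost = m × 0.511 × (73.5 − 17.6) = 28.5649 m
m = 3062 / 28.5649 = 107 g

m = 107 g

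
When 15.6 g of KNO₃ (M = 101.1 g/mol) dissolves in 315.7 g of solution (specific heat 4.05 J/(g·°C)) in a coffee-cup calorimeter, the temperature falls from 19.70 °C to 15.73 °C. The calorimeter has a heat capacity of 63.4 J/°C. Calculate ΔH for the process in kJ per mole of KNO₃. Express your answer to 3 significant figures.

ΔH = 34.5 kJ/mol

|ΔT| = |15.73 − 19.70| = 3.97 °C
|q_surr| = (315.7 × 4.05 + 63.4) × 3.97 = 1341.985 × 3.97 = 5328 J
n(KNO₃) = 15.6 / 101.1 = 0.1543 mol
Temperature fell, so q_rxn = +|q_surr| = 5.328 kJ
ΔH = q_rxn / n = 34.53 kJ/mol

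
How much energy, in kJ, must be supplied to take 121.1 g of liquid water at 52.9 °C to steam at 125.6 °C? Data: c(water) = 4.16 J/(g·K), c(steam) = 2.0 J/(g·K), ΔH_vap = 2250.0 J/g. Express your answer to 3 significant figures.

q1 (heat water 52.9→100.0 °C): 121.1 × 4.16 × 47.1 = 23728 J
q2 (vaporize at 100 °C): 121.1 × 2250.0 = 272475 J
q3 (heat steam 100.0→125.6 °C): 121.1 × 2.0 × 25.6 = 6200 J
Total: 23728 + 272475 + 6200 = 302403 J = 302 kJ

q = 302 kJ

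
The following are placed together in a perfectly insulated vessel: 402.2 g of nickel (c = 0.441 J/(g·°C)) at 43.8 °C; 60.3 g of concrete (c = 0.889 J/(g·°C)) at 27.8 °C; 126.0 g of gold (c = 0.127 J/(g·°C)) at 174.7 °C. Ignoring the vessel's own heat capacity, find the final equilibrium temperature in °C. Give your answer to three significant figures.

Σ mᵢcᵢ(T − Tᵢ) = 0  ⇒  T = Σ mᵢcᵢTᵢ / Σ mᵢcᵢ
Σ mᵢcᵢ = 402.2×0.441 + 60.3×0.889 + 126.0×0.127 = 246.9789
Σ mᵢcᵢTᵢ = 177.3702×43.8 + 53.6067×27.8 + 16.002×174.7 = 12055
T = 12055 / 246.9789 = 48.81 °C

T_f = 48.8 °C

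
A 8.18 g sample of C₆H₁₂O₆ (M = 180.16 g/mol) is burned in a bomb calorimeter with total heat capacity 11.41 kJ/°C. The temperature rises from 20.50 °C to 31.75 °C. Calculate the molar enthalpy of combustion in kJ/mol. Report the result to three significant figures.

ΔT = 31.75 − 20.50 = 11.25 °C
q_cal = C_cal × ΔT = 11.41 × 11.25 = 128.3625 kJ
n = 8.18 / 180.16 = 0.04540 mol
q_rxn = −q_cal = -128.3625 kJ
ΔH = -128.3625 / 0.04540 = -2827 kJ/mol

ΔH = -2830 kJ/mol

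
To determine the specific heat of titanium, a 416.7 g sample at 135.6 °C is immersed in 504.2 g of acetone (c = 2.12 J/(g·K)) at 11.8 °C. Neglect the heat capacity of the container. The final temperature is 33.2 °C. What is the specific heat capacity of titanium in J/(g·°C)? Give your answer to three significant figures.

c = 0.536 J/(g·°C)

q_gained = (504.2 × 2.12) × (33.2 − 11.8) = 22870 J
q_lost = 416.7 × c × (135.6 − 33.2) = 42670.08 c
Set equal: c = 22870 / 42670.08 = 0.536 J/(g·°C)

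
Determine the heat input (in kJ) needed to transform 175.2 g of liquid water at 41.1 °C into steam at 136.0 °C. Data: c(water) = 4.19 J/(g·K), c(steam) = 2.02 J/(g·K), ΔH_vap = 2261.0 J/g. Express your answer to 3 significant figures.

q1 (heat water 41.1→100.0 °C): 175.2 × 4.19 × 58.9 = 43238 J
q2 (vaporize at 100 °C): 175.2 × 2261.0 = 396127 J
q3 (heat steam 100.0→136.0 °C): 175.2 × 2.02 × 36.0 = 12741 J
Total: 43238 + 396127 + 12741 = 452106 J = 452 kJ

q = 452 kJ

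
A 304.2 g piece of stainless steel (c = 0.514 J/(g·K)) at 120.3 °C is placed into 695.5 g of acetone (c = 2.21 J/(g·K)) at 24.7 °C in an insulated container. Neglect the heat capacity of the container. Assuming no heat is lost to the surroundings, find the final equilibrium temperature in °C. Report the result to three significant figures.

Heat lost by stainless steel = heat gained by acetone.
(304.2)(0.514)(120.3 − T) = (695.5)(2.21)(T − 24.7)
156.3588 (120.3 − T) = 1537.055 (T − 24.7)
18810 − 156.3588 T = 1537.055 T − 37965
56775 = 1693.4138 T
T = 33.53 °C

T_f = 33.5 °C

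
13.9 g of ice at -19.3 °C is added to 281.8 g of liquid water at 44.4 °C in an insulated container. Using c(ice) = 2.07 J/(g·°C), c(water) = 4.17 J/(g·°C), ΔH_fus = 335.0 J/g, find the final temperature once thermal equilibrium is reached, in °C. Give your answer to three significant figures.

Heat to bring ice to 0 °C and melt it: q₁ = 13.9×2.07×19.3 + 13.9×335.0 = 5211.8 J
Heat the water can supply cooling to 0 °C: 281.8×4.17×44.4 = 52174.7 J > q₁, so all ice melts.
Energy balance: 281.8×4.17×(44.4 − T) = 5211.8 + 13.9×4.17×(T − 0)
1175.106(44.4 − T) = 5211.8 + 57.963 T
52174.7 − 5211.8 = 1233.069 T
T = 46962.9 / 1233.069 = 38.09 °C

T_f = 38.1 °C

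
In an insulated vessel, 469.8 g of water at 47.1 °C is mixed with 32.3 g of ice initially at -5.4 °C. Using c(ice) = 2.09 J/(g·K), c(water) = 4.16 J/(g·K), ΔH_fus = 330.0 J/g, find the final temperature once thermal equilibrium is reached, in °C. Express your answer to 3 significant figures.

T_f = 38.8 °C

Heat to bring ice to 0 °C and melt it: q₁ = 32.3×2.09×5.4 + 32.3×330.0 = 11024 J
Heat the water can supply cooling to 0 °C: 469.8×4.16×47.1 = 92050.7 J > q₁, so all ice melts.
Energy balance: 469.8×4.16×(47.1 − T) = 11024 + 32.3×4.16×(T − 0)
1954.368(47.1 − T) = 11024 + 134.368 T
92050.7 − 11024 = 2088.736 T
T = 81026.7 / 2088.736 = 38.79 °C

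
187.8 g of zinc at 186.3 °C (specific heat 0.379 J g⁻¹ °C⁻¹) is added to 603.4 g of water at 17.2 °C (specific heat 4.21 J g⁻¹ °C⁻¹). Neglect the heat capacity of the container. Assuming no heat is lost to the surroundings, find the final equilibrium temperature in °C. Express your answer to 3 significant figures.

Heat lost by zinc = heat gained by water.
(187.8)(0.379)(186.3 − T) = (603.4)(4.21)(T − 17.2)
71.1762 (186.3 − T) = 2540.314 (T − 17.2)
13260 − 71.1762 T = 2540.314 T − 43693
56953 = 2611.4902 T
T = 21.81 °C

T_f = 21.8 °C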